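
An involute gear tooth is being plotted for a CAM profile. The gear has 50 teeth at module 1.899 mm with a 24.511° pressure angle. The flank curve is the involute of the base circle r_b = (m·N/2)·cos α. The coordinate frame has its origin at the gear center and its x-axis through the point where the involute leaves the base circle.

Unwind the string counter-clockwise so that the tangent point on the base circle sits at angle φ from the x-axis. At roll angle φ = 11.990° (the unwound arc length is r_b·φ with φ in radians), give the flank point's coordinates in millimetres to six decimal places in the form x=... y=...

x=44.132131 y=0.131376

pitch radius r_p = m·N/2 = 1.899·50/2 = 47.475000
base radius r_b = r_p·cos α = 47.475000·cos 24.511° = 43.196631
roll angle φ = 11.990° = 0.20926498 rad
x = r_b·(cos φ + φ·sin φ) = 43.196631·(0.97818387 + 0.20926498·0.20774097) = 44.132131
y = r_b·(sin φ − φ·cos φ) = 43.196631·(0.20774097 − 0.20926498·0.97818387) = 0.131376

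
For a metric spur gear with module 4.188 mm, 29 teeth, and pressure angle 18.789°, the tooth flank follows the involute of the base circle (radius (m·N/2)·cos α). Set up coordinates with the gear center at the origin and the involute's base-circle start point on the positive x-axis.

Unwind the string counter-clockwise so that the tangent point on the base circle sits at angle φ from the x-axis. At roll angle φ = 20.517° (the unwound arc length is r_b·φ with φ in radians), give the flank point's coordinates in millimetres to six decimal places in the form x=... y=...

x=61.058568 y=0.868691

pitch radius r_p = m·N/2 = 4.188·29/2 = 60.726000
base radius r_b = r_p·cos α = 60.726000·cos 18.789° = 57.489979
roll angle φ = 20.517° = 0.35808920 rad
x = r_b·(cos φ + φ·sin φ) = 57.489979·(0.93656824 + 0.35808920·0.35048528) = 61.058568
y = r_b·(sin φ − φ·cos φ) = 57.489979·(0.35048528 − 0.35808920·0.93656824) = 0.868691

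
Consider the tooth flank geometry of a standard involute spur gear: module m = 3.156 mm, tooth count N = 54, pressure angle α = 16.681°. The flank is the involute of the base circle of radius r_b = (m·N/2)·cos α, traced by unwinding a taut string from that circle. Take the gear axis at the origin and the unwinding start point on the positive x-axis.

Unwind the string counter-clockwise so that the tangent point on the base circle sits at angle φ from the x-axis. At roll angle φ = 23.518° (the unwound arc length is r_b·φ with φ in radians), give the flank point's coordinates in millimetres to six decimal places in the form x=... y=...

pitch radius r_p = m·N/2 = 3.156·54/2 = 85.212000
base radius r_b = r_p·cos α = 85.212000·cos 16.681° = 81.626086
roll angle φ = 23.518° = 0.41046653 rad
x = r_b·(cos φ + φ·sin φ) = 81.626086·(0.91693476 + 0.41046653·0.39903715) = 88.215446
y = r_b·(sin φ − φ·cos φ) = 81.626086·(0.39903715 − 0.41046653·0.91693476) = 1.850147

x=88.215446 y=1.850147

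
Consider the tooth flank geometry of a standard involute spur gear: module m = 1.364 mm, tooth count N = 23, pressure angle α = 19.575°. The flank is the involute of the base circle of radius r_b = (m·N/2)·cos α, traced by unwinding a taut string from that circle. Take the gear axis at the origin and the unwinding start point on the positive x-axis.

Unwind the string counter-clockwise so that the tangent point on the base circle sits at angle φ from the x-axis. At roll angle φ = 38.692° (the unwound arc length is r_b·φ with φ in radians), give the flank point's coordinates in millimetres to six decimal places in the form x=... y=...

pitch radius r_p = m·N/2 = 1.364·23/2 = 15.686000
base radius r_b = r_p·cos α = 15.686000·cos 19.575° = 14.779408
roll angle φ = 38.692° = 0.67530279 rad
x = r_b·(cos φ + φ·sin φ) = 14.779408·(0.78051770 + 0.67530279·0.62513368) = 17.774783
y = r_b·(sin φ − φ·cos φ) = 14.779408·(0.62513368 − 0.67530279·0.78051770) = 1.449090

x=17.774783 y=1.449090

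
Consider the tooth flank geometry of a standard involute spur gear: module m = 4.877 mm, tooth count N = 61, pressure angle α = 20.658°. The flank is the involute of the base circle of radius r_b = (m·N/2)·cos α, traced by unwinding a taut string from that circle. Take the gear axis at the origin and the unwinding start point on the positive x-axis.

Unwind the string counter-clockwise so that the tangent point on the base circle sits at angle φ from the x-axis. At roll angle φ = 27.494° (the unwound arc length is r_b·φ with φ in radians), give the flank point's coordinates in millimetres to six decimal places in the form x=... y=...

x=154.298391 y=5.009354

pitch radius r_p = m·N/2 = 4.877·61/2 = 148.748500
base radius r_b = r_p·cos α = 148.748500·cos 20.658° = 139.184401
roll angle φ = 27.494° = 0.47986082 rad
x = r_b·(cos φ + φ·sin φ) = 139.184401·(0.88705918 + 0.47986082·0.46165572) = 154.298391
y = r_b·(sin φ − φ·cos φ) = 139.184401·(0.46165572 − 0.47986082·0.88705918) = 5.009354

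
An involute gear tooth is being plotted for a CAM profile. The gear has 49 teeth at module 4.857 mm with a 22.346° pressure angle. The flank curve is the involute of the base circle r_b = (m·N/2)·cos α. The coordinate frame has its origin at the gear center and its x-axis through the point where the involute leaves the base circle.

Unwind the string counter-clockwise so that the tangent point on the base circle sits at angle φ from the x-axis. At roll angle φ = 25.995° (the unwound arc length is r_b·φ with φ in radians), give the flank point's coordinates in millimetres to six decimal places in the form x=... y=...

pitch radius r_p = m·N/2 = 4.857·49/2 = 118.996500
base radius r_b = r_p·cos α = 118.996500·cos 22.346° = 110.060431
roll angle φ = 25.995° = 0.45369834 rad
x = r_b·(cos φ + φ·sin φ) = 110.060431·(0.89883230 + 0.45369834·0.43829271) = 120.811681
y = r_b·(sin φ − φ·cos φ) = 110.060431·(0.43829271 − 0.45369834·0.89883230) = 3.356182

x=120.811681 y=3.356182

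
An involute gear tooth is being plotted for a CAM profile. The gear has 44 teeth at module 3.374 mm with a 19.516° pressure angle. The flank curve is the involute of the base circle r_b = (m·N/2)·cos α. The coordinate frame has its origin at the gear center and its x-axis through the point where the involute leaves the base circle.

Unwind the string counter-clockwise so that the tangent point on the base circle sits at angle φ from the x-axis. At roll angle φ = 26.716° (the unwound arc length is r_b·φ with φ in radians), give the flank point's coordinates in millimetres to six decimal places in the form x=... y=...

pitch radius r_p = m·N/2 = 3.374·44/2 = 74.228000
base radius r_b = r_p·cos α = 74.228000·cos 19.516° = 69.963471
roll angle φ = 26.716° = 0.46628216 rad
x = r_b·(cos φ + φ·sin φ) = 69.963471·(0.89324588 + 0.46628216·0.44956846) = 77.160727
y = r_b·(sin φ − φ·cos φ) = 69.963471·(0.44956846 − 0.46628216·0.89324588) = 2.313261

x=77.160727 y=2.313261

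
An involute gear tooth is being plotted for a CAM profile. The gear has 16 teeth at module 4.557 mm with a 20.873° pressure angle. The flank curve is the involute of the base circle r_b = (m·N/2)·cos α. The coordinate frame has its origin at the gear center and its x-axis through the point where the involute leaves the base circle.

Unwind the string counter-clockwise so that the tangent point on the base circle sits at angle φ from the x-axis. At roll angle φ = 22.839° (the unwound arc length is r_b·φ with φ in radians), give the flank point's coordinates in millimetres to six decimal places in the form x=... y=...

pitch radius r_p = m·N/2 = 4.557·16/2 = 36.456000
base radius r_b = r_p·cos α = 36.456000·cos 20.873° = 34.063483
roll angle φ = 22.839° = 0.39861575 rad
x = r_b·(cos φ + φ·sin φ) = 34.063483·(0.92159916 + 0.39861575·0.38814299) = 36.663177
y = r_b·(sin φ − φ·cos φ) = 34.063483·(0.38814299 − 0.39861575·0.92159916) = 0.707807

x=36.663177 y=0.707807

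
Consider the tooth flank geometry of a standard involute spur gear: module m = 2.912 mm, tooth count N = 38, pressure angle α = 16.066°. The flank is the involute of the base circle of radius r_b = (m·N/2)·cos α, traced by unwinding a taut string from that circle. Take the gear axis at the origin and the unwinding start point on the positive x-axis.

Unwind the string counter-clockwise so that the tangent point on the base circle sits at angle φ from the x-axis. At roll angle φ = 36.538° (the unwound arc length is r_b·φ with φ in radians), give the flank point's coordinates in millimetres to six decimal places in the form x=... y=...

x=62.903337 y=4.411869

pitch radius r_p = m·N/2 = 2.912·38/2 = 55.328000
base radius r_b = r_p·cos α = 55.328000·cos 16.066° = 53.167085
roll angle φ = 36.538° = 0.63770840 rad
x = r_b·(cos φ + φ·sin φ) = 53.167085·(0.80346218 + 0.63770840·0.59535579) = 62.903337
y = r_b·(sin φ − φ·cos φ) = 53.167085·(0.59535579 − 0.63770840·0.80346218) = 4.411869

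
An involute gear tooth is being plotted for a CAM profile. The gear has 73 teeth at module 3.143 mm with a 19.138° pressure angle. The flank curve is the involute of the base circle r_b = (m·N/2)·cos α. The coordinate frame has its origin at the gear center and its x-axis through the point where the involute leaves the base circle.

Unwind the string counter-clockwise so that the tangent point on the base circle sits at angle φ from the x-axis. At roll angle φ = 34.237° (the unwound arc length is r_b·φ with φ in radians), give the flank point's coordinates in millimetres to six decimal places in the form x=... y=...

x=126.035033 y=7.436296

pitch radius r_p = m·N/2 = 3.143·73/2 = 114.719500
base radius r_b = r_p·cos α = 114.719500·cos 19.138° = 108.379147
roll angle φ = 34.237° = 0.59754838 rad
x = r_b·(cos φ + φ·sin φ) = 108.379147·(0.82671742 + 0.59754838·0.56261737) = 126.035033
y = r_b·(sin φ − φ·cos φ) = 108.379147·(0.56261737 − 0.59754838·0.82671742) = 7.436296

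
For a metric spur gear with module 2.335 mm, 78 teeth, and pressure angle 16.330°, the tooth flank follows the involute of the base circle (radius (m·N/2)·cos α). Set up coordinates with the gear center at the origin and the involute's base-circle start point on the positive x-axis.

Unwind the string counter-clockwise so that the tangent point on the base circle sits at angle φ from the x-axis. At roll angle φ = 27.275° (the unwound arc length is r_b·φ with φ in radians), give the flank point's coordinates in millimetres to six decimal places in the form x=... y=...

x=96.739304 y=3.071846

pitch radius r_p = m·N/2 = 2.335·78/2 = 91.065000
base radius r_b = r_p·cos α = 91.065000·cos 16.330° = 87.391274
roll angle φ = 27.275° = 0.47603855 rad
x = r_b·(cos φ + φ·sin φ) = 87.391274·(0.88881727 + 0.47603855·0.45826178) = 96.739304
y = r_b·(sin φ − φ·cos φ) = 87.391274·(0.45826178 − 0.47603855·0.88881727) = 3.071846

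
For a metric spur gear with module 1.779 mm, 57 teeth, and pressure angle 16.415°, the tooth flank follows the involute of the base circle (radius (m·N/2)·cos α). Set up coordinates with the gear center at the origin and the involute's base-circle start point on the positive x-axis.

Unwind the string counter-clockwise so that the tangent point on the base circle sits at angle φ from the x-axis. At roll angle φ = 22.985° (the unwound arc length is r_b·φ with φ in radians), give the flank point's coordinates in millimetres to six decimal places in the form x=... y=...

x=52.392328 y=1.029881

pitch radius r_p = m·N/2 = 1.779·57/2 = 50.701500
base radius r_b = r_p·cos α = 50.701500·cos 16.415° = 48.634908
roll angle φ = 22.985° = 0.40116393 rad
x = r_b·(cos φ + φ·sin φ) = 48.634908·(0.92060712 + 0.40116393·0.39049013) = 52.392328
y = r_b·(sin φ − φ·cos φ) = 48.634908·(0.39049013 − 0.40116393·0.92060712) = 1.029881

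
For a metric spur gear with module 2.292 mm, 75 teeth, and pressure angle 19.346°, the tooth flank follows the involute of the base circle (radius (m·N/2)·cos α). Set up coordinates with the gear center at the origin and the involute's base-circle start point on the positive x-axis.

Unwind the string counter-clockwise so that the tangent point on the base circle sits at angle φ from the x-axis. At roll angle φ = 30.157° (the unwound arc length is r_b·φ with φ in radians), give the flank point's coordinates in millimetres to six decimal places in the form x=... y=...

x=91.563996 y=3.833539

pitch radius r_p = m·N/2 = 2.292·75/2 = 85.950000
base radius r_b = r_p·cos α = 85.950000·cos 19.346° = 81.096858
roll angle φ = 30.157° = 0.52633894 rad
x = r_b·(cos φ + φ·sin φ) = 81.096858·(0.86465207 + 0.52633894·0.50237117) = 91.563996
y = r_b·(sin φ − φ·cos φ) = 81.096858·(0.50237117 − 0.52633894·0.86465207) = 3.833539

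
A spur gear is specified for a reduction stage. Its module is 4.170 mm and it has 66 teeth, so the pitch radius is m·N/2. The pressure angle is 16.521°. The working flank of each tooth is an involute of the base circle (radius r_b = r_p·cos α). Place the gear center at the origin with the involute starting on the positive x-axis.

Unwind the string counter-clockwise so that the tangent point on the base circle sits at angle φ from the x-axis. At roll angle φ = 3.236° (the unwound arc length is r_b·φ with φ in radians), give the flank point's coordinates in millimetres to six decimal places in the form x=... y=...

pitch radius r_p = m·N/2 = 4.170·66/2 = 137.610000
base radius r_b = r_p·cos α = 137.610000·cos 16.521° = 131.928850
roll angle φ = 3.236° = 0.05647885 rad
x = r_b·(cos φ + φ·sin φ) = 131.928850·(0.99840549 + 0.05647885·0.05644883) = 132.139100
y = r_b·(sin φ − φ·cos φ) = 131.928850·(0.05644883 − 0.05647885·0.99840549) = 0.007920

x=132.139100 y=0.007920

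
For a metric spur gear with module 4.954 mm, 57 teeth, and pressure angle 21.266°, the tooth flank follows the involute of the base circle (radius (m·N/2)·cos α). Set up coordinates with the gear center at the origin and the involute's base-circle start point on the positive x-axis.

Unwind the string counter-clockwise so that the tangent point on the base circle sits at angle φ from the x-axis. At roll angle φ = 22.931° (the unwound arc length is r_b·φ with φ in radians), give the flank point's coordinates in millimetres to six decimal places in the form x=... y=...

pitch radius r_p = m·N/2 = 4.954·57/2 = 141.189000
base radius r_b = r_p·cos α = 141.189000·cos 21.266° = 131.574964
roll angle φ = 22.931° = 0.40022145 rad
x = r_b·(cos φ + φ·sin φ) = 131.574964·(0.92097473 + 0.40022145·0.38962230) = 141.694386
y = r_b·(sin φ − φ·cos φ) = 131.574964·(0.38962230 − 0.40022145·0.92097473) = 2.766819

x=141.694386 y=2.766819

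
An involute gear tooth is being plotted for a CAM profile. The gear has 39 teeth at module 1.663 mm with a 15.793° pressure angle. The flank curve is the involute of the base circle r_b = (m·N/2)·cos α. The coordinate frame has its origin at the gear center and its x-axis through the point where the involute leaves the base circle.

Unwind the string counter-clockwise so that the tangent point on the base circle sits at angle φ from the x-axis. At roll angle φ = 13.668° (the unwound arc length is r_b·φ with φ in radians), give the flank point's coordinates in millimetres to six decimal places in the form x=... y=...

pitch radius r_p = m·N/2 = 1.663·39/2 = 32.428500
base radius r_b = r_p·cos α = 32.428500·cos 15.793° = 31.204365
roll angle φ = 13.668° = 0.23855160 rad
x = r_b·(cos φ + φ·sin φ) = 31.204365·(0.97168124 + 0.23855160·0.23629549) = 32.079644
y = r_b·(sin φ − φ·cos φ) = 31.204365·(0.23629549 − 0.23855160·0.97168124) = 0.140400

x=32.079644 y=0.140400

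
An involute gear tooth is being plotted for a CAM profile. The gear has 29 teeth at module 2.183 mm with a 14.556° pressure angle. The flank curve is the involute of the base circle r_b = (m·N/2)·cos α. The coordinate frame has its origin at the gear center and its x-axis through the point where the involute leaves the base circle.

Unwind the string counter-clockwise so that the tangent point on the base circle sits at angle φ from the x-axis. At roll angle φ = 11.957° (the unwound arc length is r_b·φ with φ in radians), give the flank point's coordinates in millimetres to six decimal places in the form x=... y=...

pitch radius r_p = m·N/2 = 2.183·29/2 = 31.653500
base radius r_b = r_p·cos α = 31.653500·cos 14.556° = 30.637501
roll angle φ = 11.957° = 0.20868902 rad
x = r_b·(cos φ + φ·sin φ) = 30.637501·(0.97830336 + 0.20868902·0.20717754) = 31.297403
y = r_b·(sin φ − φ·cos φ) = 30.637501·(0.20717754 − 0.20868902·0.97830336) = 0.092414

x=31.297403 y=0.092414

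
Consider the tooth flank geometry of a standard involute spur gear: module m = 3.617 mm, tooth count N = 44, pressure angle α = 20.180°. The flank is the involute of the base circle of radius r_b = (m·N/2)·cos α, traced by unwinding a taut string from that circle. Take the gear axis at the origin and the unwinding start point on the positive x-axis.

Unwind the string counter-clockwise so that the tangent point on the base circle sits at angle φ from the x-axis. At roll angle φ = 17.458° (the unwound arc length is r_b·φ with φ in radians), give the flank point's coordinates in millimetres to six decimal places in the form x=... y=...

pitch radius r_p = m·N/2 = 3.617·44/2 = 79.574000
base radius r_b = r_p·cos α = 79.574000·cos 20.180° = 74.689230
roll angle φ = 17.458° = 0.30469958 rad
x = r_b·(cos φ + φ·sin φ) = 74.689230·(0.95393712 + 0.30469958·0.30000661) = 78.076313
y = r_b·(sin φ − φ·cos φ) = 74.689230·(0.30000661 − 0.30469958·0.95393712) = 0.697774

x=78.076313 y=0.697774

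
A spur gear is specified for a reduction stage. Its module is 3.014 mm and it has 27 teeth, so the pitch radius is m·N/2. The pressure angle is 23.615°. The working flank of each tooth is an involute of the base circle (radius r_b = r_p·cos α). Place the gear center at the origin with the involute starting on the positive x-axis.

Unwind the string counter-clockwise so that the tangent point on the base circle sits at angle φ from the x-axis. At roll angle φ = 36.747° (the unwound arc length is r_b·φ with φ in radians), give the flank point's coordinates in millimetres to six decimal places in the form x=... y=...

pitch radius r_p = m·N/2 = 3.014·27/2 = 40.689000
base radius r_b = r_p·cos α = 40.689000·cos 23.615° = 37.281617
roll angle φ = 36.747° = 0.64135614 rad
x = r_b·(cos φ + φ·sin φ) = 37.281617·(0.80128514 + 0.64135614·0.59828265) = 44.178619
y = r_b·(sin φ − φ·cos φ) = 37.281617·(0.59828265 − 0.64135614·0.80128514) = 3.145581

x=44.178619 y=3.145581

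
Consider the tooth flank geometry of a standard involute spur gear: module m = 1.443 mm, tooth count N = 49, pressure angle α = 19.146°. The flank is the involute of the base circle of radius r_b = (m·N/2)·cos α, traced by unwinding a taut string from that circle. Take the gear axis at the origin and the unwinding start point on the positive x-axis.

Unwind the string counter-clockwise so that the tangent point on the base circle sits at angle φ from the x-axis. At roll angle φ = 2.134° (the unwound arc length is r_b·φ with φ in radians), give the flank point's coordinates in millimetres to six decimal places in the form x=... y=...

x=33.421110 y=0.000575

pitch radius r_p = m·N/2 = 1.443·49/2 = 35.353500
base radius r_b = r_p·cos α = 35.353500·cos 19.146° = 33.397953
roll angle φ = 2.134° = 0.03724533 rad
x = r_b·(cos φ + φ·sin φ) = 33.397953·(0.99930647 + 0.03724533·0.03723672) = 33.421110
y = r_b·(sin φ − φ·cos φ) = 33.397953·(0.03723672 − 0.03724533·0.99930647) = 0.000575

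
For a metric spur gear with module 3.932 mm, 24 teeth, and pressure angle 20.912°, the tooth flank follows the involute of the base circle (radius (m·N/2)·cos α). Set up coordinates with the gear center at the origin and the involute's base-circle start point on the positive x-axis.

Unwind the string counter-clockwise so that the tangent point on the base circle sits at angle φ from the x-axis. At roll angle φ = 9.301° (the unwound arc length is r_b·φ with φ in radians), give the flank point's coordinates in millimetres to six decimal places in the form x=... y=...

x=44.652903 y=0.062684

pitch radius r_p = m·N/2 = 3.932·24/2 = 47.184000
base radius r_b = r_p·cos α = 47.184000·cos 20.912° = 44.075978
roll angle φ = 9.301° = 0.16233307 rad
x = r_b·(cos φ + φ·sin φ) = 44.075978·(0.98685290 + 0.16233307·0.16162104) = 44.652903
y = r_b·(sin φ − φ·cos φ) = 44.075978·(0.16162104 − 0.16233307·0.98685290) = 0.062684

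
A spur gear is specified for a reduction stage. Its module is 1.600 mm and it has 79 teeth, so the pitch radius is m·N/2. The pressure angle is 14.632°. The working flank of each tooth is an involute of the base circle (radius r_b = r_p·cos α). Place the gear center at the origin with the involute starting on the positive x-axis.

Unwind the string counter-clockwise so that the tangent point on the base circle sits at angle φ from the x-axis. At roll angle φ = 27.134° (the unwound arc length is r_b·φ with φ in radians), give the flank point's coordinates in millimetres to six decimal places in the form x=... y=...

x=67.627864 y=2.116798

pitch radius r_p = m·N/2 = 1.600·79/2 = 63.200000
base radius r_b = r_p·cos α = 63.200000·cos 14.632° = 61.150313
roll angle φ = 27.134° = 0.47357764 rad
x = r_b·(cos φ + φ·sin φ) = 61.150313·(0.88994232 + 0.47357764·0.45607309) = 67.627864
y = r_b·(sin φ − φ·cos φ) = 61.150313·(0.45607309 − 0.47357764·0.88994232) = 2.116798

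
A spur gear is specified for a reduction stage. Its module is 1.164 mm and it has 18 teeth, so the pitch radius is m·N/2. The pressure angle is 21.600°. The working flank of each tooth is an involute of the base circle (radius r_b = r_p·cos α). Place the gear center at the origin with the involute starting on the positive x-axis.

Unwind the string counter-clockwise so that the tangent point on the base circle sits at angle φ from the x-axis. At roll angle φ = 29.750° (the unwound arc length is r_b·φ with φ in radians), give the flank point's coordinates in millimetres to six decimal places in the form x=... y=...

x=10.966180 y=0.442376

pitch radius r_p = m·N/2 = 1.164·18/2 = 10.476000
base radius r_b = r_p·cos α = 10.476000·cos 21.600° = 9.740338
roll angle φ = 29.750° = 0.51923545 rad
x = r_b·(cos φ + φ·sin φ) = 9.740338·(0.86819881 + 0.51923545·0.49621650) = 10.966180
y = r_b·(sin φ − φ·cos φ) = 9.740338·(0.49621650 − 0.51923545·0.86819881) = 0.442376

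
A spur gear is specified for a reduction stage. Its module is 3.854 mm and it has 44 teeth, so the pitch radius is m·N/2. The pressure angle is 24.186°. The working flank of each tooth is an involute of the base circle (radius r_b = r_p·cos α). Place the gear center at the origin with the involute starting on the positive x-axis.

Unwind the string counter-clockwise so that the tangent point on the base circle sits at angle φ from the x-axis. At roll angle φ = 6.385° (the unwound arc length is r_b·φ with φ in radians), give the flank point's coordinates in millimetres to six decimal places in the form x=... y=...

x=77.824105 y=0.035636

pitch radius r_p = m·N/2 = 3.854·44/2 = 84.788000
base radius r_b = r_p·cos α = 84.788000·cos 24.186° = 77.345331
roll angle φ = 6.385° = 0.11143927 rad
x = r_b·(cos φ + φ·sin φ) = 77.345331·(0.99379707 + 0.11143927·0.11120876) = 77.824105
y = r_b·(sin φ − φ·cos φ) = 77.345331·(0.11120876 − 0.11143927·0.99379707) = 0.035636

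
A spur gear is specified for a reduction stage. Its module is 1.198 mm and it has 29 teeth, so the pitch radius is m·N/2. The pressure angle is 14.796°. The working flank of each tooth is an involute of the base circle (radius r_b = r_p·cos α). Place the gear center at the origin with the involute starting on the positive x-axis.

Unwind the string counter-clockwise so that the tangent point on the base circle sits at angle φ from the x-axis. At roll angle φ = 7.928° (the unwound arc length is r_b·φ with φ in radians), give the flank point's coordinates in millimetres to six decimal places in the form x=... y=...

pitch radius r_p = m·N/2 = 1.198·29/2 = 17.371000
base radius r_b = r_p·cos α = 17.371000·cos 14.796° = 16.794999
roll angle φ = 7.928° = 0.13836970 rad
x = r_b·(cos φ + φ·sin φ) = 16.794999·(0.99044218 + 0.13836970·0.13792858) = 16.955010
y = r_b·(sin φ − φ·cos φ) = 16.794999·(0.13792858 − 0.13836970·0.99044218) = 0.014803

x=16.955010 y=0.014803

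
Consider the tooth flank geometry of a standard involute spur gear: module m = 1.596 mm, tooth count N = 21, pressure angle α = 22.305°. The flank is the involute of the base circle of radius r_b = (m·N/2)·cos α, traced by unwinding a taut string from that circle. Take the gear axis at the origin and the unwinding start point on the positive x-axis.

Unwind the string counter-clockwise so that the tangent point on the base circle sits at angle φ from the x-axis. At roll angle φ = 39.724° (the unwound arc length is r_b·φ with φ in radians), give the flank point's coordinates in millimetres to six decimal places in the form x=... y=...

x=18.794428 y=1.640950

pitch radius r_p = m·N/2 = 1.596·21/2 = 16.758000
base radius r_b = r_p·cos α = 16.758000·cos 22.305° = 15.504109
roll angle φ = 39.724° = 0.69331459 rad
x = r_b·(cos φ + φ·sin φ) = 15.504109·(0.76913192 + 0.69331459·0.63909005) = 18.794428
y = r_b·(sin φ − φ·cos φ) = 15.504109·(0.63909005 − 0.69331459·0.76913192) = 1.640950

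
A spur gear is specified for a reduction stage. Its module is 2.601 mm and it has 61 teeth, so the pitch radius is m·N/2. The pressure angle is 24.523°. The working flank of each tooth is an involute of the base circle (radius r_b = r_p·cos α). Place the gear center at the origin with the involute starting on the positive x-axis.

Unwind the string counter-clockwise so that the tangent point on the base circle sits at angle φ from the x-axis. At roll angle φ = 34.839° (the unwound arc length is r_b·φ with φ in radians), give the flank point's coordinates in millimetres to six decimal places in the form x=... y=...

pitch radius r_p = m·N/2 = 2.601·61/2 = 79.330500
base radius r_b = r_p·cos α = 79.330500·cos 24.523° = 72.174471
roll angle φ = 34.839° = 0.60805526 rad
x = r_b·(cos φ + φ·sin φ) = 72.174471·(0.82076055 + 0.60805526·0.57127237) = 84.308855
y = r_b·(sin φ − φ·cos φ) = 72.174471·(0.57127237 − 0.60805526·0.82076055) = 5.211329

x=84.308855 y=5.211329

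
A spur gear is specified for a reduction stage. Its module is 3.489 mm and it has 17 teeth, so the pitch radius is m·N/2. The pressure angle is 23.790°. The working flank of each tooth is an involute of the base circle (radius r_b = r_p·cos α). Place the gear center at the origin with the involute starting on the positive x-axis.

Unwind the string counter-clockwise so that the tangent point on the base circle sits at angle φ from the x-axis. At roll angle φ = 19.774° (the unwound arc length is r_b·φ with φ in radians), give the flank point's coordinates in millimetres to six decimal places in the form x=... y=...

x=28.704887 y=0.367424

pitch radius r_p = m·N/2 = 3.489·17/2 = 29.656500
base radius r_b = r_p·cos α = 29.656500·cos 23.790° = 27.136590
roll angle φ = 19.774° = 0.34512141 rad
x = r_b·(cos φ + φ·sin φ) = 27.136590·(0.94103439 + 0.34512141·0.33831093) = 28.704887
y = r_b·(sin φ − φ·cos φ) = 27.136590·(0.33831093 − 0.34512141·0.94103439) = 0.367424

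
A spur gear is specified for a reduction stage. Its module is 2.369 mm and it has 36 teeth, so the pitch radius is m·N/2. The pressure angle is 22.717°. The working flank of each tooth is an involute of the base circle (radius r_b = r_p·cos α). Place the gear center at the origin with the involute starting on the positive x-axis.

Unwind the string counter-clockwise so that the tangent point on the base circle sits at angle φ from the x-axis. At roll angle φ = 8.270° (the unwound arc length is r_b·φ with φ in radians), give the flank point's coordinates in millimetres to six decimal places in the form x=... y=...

x=39.741589 y=0.039345

pitch radius r_p = m·N/2 = 2.369·36/2 = 42.642000
base radius r_b = r_p·cos α = 42.642000·cos 22.717° = 39.333985
roll angle φ = 8.270° = 0.14433873 rad
x = r_b·(cos φ + φ·sin φ) = 39.333985·(0.98960124 + 0.14433873·0.14383807) = 39.741589
y = r_b·(sin φ − φ·cos φ) = 39.333985·(0.14383807 − 0.14433873·0.98960124) = 0.039345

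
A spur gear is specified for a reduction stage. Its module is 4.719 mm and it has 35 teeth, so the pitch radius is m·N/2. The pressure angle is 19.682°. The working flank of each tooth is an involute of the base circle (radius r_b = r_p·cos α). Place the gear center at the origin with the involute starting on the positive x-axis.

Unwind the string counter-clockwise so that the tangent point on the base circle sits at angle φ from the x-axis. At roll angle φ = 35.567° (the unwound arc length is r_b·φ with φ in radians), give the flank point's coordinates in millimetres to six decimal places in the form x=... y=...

pitch radius r_p = m·N/2 = 4.719·35/2 = 82.582500
base radius r_b = r_p·cos α = 82.582500·cos 19.682° = 77.757733
roll angle φ = 35.567° = 0.62076126 rad
x = r_b·(cos φ + φ·sin φ) = 77.757733·(0.81343590 + 0.62076126·0.58165456) = 91.326809
y = r_b·(sin φ − φ·cos φ) = 77.757733·(0.58165456 − 0.62076126·0.81343590) = 5.964412

x=91.326809 y=5.964412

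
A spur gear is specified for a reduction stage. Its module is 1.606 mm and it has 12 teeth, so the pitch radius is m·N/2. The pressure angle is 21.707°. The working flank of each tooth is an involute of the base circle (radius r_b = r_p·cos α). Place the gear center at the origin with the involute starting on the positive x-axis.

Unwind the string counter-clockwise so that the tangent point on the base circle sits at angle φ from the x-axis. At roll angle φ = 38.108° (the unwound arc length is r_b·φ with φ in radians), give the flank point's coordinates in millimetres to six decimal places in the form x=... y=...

x=10.719219 y=0.839804

pitch radius r_p = m·N/2 = 1.606·12/2 = 9.636000
base radius r_b = r_p·cos α = 9.636000·cos 21.707° = 8.952686
roll angle φ = 38.108° = 0.66511007 rad
x = r_b·(cos φ + φ·sin φ) = 8.952686·(0.78684886 + 0.66511007·0.61714575) = 10.719219
y = r_b·(sin φ − φ·cos φ) = 8.952686·(0.61714575 − 0.66511007·0.78684886) = 0.839804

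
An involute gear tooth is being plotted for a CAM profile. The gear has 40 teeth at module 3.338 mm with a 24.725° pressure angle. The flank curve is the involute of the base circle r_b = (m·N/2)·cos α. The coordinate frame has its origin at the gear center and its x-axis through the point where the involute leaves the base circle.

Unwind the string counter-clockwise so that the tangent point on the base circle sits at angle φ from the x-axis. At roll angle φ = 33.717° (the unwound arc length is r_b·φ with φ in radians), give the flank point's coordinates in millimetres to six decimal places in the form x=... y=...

pitch radius r_p = m·N/2 = 3.338·40/2 = 66.760000
base radius r_b = r_p·cos α = 66.760000·cos 24.725° = 60.639828
roll angle φ = 33.717° = 0.58847266 rad
x = r_b·(cos φ + φ·sin φ) = 60.639828·(0.83178946 + 0.58847266·0.55509125) = 70.247935
y = r_b·(sin φ − φ·cos φ) = 60.639828·(0.55509125 − 0.58847266·0.83178946) = 3.978330

x=70.247935 y=3.978330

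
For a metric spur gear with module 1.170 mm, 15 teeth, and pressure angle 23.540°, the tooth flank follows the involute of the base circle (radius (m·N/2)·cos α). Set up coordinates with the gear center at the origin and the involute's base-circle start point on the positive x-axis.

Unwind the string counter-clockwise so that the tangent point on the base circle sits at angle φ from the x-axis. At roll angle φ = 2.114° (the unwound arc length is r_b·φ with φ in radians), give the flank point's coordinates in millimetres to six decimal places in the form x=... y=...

x=8.050231 y=0.000135

pitch radius r_p = m·N/2 = 1.170·15/2 = 8.775000
base radius r_b = r_p·cos α = 8.775000·cos 23.540° = 8.044757
roll angle φ = 2.114° = 0.03689626 rad
x = r_b·(cos φ + φ·sin φ) = 8.044757·(0.99931941 + 0.03689626·0.03688789) = 8.050231
y = r_b·(sin φ − φ·cos φ) = 8.044757·(0.03688789 − 0.03689626·0.99931941) = 0.000135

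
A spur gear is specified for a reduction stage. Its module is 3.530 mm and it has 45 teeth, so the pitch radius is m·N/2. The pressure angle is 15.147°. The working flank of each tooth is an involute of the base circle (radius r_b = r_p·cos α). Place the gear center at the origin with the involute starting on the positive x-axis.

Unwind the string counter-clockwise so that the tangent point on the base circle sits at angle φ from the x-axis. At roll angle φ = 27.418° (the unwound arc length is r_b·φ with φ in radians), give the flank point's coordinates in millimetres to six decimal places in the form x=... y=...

pitch radius r_p = m·N/2 = 3.530·45/2 = 79.425000
base radius r_b = r_p·cos α = 79.425000·cos 15.147° = 76.665665
roll angle φ = 27.418° = 0.47853437 rad
x = r_b·(cos φ + φ·sin φ) = 76.665665·(0.88767077 + 0.47853437·0.46047868) = 84.947523
y = r_b·(sin φ − φ·cos φ) = 76.665665·(0.46047868 − 0.47853437·0.88767077) = 2.736788

x=84.947523 y=2.736788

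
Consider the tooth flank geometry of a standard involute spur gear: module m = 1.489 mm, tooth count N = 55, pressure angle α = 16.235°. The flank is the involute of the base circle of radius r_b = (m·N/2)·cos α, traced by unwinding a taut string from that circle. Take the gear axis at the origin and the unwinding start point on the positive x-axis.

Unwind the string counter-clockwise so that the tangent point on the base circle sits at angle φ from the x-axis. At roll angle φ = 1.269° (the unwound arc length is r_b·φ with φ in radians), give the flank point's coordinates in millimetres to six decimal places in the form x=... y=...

pitch radius r_p = m·N/2 = 1.489·55/2 = 40.947500
base radius r_b = r_p·cos α = 40.947500·cos 16.235° = 39.314640
roll angle φ = 1.269° = 0.02214823 rad
x = r_b·(cos φ + φ·sin φ) = 39.314640·(0.99975474 + 0.02214823·0.02214642) = 39.324281
y = r_b·(sin φ − φ·cos φ) = 39.314640·(0.02214642 − 0.02214823·0.99975474) = 0.000142

x=39.324281 y=0.000142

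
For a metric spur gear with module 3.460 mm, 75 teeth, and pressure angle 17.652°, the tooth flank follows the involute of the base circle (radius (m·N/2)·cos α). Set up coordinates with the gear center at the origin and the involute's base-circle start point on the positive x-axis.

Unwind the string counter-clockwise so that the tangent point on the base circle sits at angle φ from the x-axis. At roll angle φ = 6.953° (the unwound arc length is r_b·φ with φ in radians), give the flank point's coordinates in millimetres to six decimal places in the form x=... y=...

pitch radius r_p = m·N/2 = 3.460·75/2 = 129.750000
base radius r_b = r_p·cos α = 129.750000·cos 17.652° = 123.640832
roll angle φ = 6.953° = 0.12135274 rad
x = r_b·(cos φ + φ·sin φ) = 123.640832·(0.99264579 + 0.12135274·0.12105511) = 124.547881
y = r_b·(sin φ − φ·cos φ) = 123.640832·(0.12105511 − 0.12135274·0.99264579) = 0.073544

x=124.547881 y=0.073544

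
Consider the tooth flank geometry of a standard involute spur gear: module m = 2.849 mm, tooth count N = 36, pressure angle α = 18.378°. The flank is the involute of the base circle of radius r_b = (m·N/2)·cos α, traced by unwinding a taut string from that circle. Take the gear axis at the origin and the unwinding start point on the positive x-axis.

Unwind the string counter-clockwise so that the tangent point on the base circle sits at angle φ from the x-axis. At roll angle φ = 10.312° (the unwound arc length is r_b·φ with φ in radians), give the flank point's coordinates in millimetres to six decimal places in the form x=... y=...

pitch radius r_p = m·N/2 = 2.849·36/2 = 51.282000
base radius r_b = r_p·cos α = 51.282000·cos 18.378° = 48.666471
roll angle φ = 10.312° = 0.17997835 rad
x = r_b·(cos φ + φ·sin φ) = 48.666471·(0.98384757 + 0.17997835·0.17900828) = 49.448307
y = r_b·(sin φ − φ·cos φ) = 48.666471·(0.17900828 − 0.17997835·0.98384757) = 0.094268

x=49.448307 y=0.094268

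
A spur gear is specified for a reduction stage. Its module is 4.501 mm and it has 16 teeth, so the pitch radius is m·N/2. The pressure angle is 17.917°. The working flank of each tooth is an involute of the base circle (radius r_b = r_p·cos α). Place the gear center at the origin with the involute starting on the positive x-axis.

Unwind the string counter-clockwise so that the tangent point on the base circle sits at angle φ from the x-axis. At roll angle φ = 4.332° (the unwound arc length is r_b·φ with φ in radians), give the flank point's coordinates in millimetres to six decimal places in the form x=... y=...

x=34.359515 y=0.004933

pitch radius r_p = m·N/2 = 4.501·16/2 = 36.008000
base radius r_b = r_p·cos α = 36.008000·cos 17.917° = 34.261726
roll angle φ = 4.332° = 0.07560766 rad
x = r_b·(cos φ + φ·sin φ) = 34.261726·(0.99714310 + 0.07560766·0.07553565) = 34.359515
y = r_b·(sin φ − φ·cos φ) = 34.261726·(0.07553565 − 0.07560766·0.99714310) = 0.004933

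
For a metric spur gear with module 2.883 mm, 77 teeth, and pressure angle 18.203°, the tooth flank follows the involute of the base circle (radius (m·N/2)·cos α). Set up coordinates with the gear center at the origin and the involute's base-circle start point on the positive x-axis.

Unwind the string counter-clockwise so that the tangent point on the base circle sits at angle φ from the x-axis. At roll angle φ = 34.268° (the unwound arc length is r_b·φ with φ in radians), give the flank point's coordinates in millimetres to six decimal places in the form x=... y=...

pitch radius r_p = m·N/2 = 2.883·77/2 = 110.995500
base radius r_b = r_p·cos α = 110.995500·cos 18.203° = 105.440808
roll angle φ = 34.268° = 0.59808943 rad
x = r_b·(cos φ + φ·sin φ) = 105.440808·(0.82641290 + 0.59808943·0.56306458) = 122.646203
y = r_b·(sin φ − φ·cos φ) = 105.440808·(0.56306458 − 0.59808943·0.82641290) = 7.253881

x=122.646203 y=7.253881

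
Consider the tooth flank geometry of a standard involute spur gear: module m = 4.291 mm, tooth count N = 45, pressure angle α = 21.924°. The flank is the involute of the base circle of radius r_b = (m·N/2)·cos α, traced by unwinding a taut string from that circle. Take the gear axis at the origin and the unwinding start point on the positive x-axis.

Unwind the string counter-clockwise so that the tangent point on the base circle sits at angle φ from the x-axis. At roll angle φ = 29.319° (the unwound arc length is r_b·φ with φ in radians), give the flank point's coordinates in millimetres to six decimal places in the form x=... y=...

x=100.534970 y=3.896571

pitch radius r_p = m·N/2 = 4.291·45/2 = 96.547500
base radius r_b = r_p·cos α = 96.547500·cos 21.924° = 89.565179
roll angle φ = 29.319° = 0.51171308 rad
x = r_b·(cos φ + φ·sin φ) = 89.565179·(0.87190694 + 0.51171308·0.48967161) = 100.534970
y = r_b·(sin φ − φ·cos φ) = 89.565179·(0.48967161 − 0.51171308·0.87190694) = 3.896571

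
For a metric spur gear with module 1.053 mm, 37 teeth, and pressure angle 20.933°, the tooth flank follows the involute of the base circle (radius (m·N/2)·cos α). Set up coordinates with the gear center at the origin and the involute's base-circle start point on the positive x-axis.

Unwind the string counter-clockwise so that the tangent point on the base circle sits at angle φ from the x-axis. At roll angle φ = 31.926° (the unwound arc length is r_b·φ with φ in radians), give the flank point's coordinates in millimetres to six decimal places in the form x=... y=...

x=20.803886 y=1.017059

pitch radius r_p = m·N/2 = 1.053·37/2 = 19.480500
base radius r_b = r_p·cos α = 19.480500·cos 20.933° = 18.194765
roll angle φ = 31.926° = 0.55721382 rad
x = r_b·(cos φ + φ·sin φ) = 18.194765·(0.84873180 + 0.55721382·0.52882353) = 20.803886
y = r_b·(sin φ − φ·cos φ) = 18.194765·(0.52882353 − 0.55721382·0.84873180) = 1.017059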